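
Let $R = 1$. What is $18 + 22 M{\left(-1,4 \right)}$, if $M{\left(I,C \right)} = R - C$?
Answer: $-48$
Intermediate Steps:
$M{\left(I,C \right)} = 1 - C$
$18 + 22 M{\left(-1,4 \right)} = 18 + 22 \left(1 - 4\right) = 18 + 22 \left(-3\right) = 18 - 66 = -48$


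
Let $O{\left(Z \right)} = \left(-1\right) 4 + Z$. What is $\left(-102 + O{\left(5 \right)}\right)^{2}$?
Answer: $10201$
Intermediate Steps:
$O{\left(Z \right)} = -4 + Z$
$\left(-102 + O{\left(5 \right)}\right)^{2} = \left(-102 + \left(-4 + 5\right)\right)^{2} = \left(-102 + 1\right)^{2} = \left(-101\right)^{2} = 10201$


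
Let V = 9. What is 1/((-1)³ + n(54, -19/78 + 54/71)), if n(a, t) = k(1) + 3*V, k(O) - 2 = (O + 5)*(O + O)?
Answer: 1/40 ≈ 0.025000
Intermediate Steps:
k(O) = 2 + 2*O*(5 + O) (k(O) = 2 + (O + 5)*(O + O) = 2 + (5 + O)*(2*O) = 2 + 2*O*(5 + O))
n(a, t) = 41 (n(a, t) = (2 + 2*1² + 10*1) + 3*9 = (2 + 2*1 + 10) + 27 = (2 + 2 + 10) + 27 = 14 + 27 = 41)
1/((-1)³ + n(54, -19/78 + 54/71)) = 1/((-1)³ + 41) = 1/(-1 + 41) = 1/40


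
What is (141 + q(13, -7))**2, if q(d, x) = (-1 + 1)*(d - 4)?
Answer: 19881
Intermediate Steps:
q(d, x) = 0 (q(d, x) = 0*(-4 + d) = 0)
(141 + q(13, -7))**2 = (141 + 0)**2 = 141**2 = 19881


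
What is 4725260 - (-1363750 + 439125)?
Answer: 5649885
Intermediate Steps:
4725260 - (-1363750 + 439125) = 4725260 - 1*(-924625) = 4725260 + 924625 = 5649885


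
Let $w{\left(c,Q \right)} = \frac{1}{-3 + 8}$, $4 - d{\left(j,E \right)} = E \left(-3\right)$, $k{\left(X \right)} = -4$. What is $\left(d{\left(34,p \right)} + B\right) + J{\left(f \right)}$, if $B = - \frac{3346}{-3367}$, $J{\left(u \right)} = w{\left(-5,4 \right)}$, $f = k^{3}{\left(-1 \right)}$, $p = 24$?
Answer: $\frac{185651}{2405} \approx 77.194$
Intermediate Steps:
$d{\left(j,E \right)} = 4 + 3 E$ ($d{\left(j,E \right)} = 4 - E \left(-3\right) = 4 - - 3 E = 4 + 3 E$)
$w{\left(c,Q \right)} = \frac{1}{5}$
$f = -64$ ($f = \left(-4\right)^{3} = -64$)
$J{\left(u \right)} = \frac{1}{5}$
$B = \frac{478}{481}$ ($B = \left(-3346\right) \left(- \frac{1}{3367}\right) = \frac{478}{481} \approx 0.99376$)
$\left(d{\left(34,p \right)} + B\right) + J{\left(f \right)} = \left(\left(4 + 3 \cdot 24\right) + \frac{478}{481}\right) + \frac{1}{5} = \left(\left(4 + 72\right) + \frac{478}{481}\right) + \frac{1}{5} = \left(76 + \frac{478}{481}\right) + \frac{1}{5} = \frac{37034}{481} + \frac{1}{5} = \frac{185651}{2405}$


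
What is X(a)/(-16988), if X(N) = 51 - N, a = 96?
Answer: 45/16988 ≈ 0.0026489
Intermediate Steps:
X(a)/(-16988) = (51 - 1*96)/(-16988) = (51 - 96)*(-1/16988) = -45*(-1/16988) = 45/16988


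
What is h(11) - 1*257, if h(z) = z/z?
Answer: -256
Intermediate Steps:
h(z) = 1
h(11) - 1*257 = 1 - 1*257 = 1 - 257 = -256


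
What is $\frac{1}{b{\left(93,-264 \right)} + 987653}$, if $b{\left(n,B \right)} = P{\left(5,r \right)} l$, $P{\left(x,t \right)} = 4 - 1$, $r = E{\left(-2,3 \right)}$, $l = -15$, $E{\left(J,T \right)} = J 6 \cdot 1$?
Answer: $\frac{1}{987608} \approx 1.0125 \cdot 10^{-6}$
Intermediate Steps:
$E{\left(J,T \right)} = 6 J$ ($E{\left(J,T \right)} = 6 J 1 = 6 J$)
$r = -12$ ($r = 6 \left(-2\right) = -12$)
$P{\left(x,t \right)} = 3$
$b{\left(n,B \right)} = -45$ ($b{\left(n,B \right)} = 3 \left(-15\right) = -45$)
$\frac{1}{b{\left(93,-264 \right)} + 987653} = \frac{1}{-45 + 987653} = \frac{1}{987608}$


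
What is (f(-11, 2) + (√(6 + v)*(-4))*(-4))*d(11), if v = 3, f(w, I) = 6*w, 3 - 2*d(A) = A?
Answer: 72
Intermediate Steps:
d(A) = 3/2 - A/2
(f(-11, 2) + (√(6 + v)*(-4))*(-4))*d(11) = (6*(-11) + (√(6 + 3)*(-4))*(-4))*(3/2 - ½*11) = (-66 + (√9*(-4))*(-4))*(3/2 - 11/2) = (-66 + (3*(-4))*(-4))*(-4) = (-66 - 12*(-4))*(-4) = (-66 + 48)*(-4) = -18*(-4) = 72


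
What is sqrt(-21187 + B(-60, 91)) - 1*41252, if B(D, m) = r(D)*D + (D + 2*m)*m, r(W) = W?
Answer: -41252 + I*sqrt(6485) ≈ -41252.0 + 80.53*I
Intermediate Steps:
B(D, m) = D**2 + m*(D + 2*m) (B(D, m) = D*D + (D + 2*m)*m = D**2 + m*(D + 2*m))
sqrt(-21187 + B(-60, 91)) - 1*41252 = sqrt(-21187 + ((-60)**2 + 2*91**2 - 60*91)) - 1*41252 = sqrt(-21187 + (3600 + 2*8281 - 5460)) - 41252 = sqrt(-21187 + (3600 + 16562 - 5460)) - 41252 = sqrt(-21187 + 14702) - 41252 = sqrt(-6485) - 41252 = I*sqrt(6485) - 41252 = -41252 + I*sqrt(6485)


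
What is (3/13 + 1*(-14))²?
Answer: 32041/169 ≈ 189.59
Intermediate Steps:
(3/13 + 1*(-14))² = (3*(1/13) - 14)² = (3/13 - 14)² = (-179/13)² = 32041/169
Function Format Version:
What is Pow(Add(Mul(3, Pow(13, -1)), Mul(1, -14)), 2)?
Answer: Rational(32041, 169) ≈ 189.59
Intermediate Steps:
Pow(Add(Mul(3, Pow(13, -1)), Mul(1, -14)), 2) = Pow(Add(Mul(3, Rational(1, 13)), -14), 2) = Pow(Add(Rational(3, 13), -14), 2) = Pow(Rational(-179, 13), 2) = Rational(32041, 169)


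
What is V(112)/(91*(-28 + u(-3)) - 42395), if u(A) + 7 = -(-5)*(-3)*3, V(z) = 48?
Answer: -48/49675 ≈ -0.00096628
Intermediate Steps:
u(A) = -52 (u(A) = -7 - (-5)*(-3)*3 = -7 - 5*3*3 = -7 - 15*3 = -7 - 45 = -52)
V(112)/(91*(-28 + u(-3)) - 42395) = 48/(91*(-28 - 52) - 42395) = 48/(91*(-80) - 42395) = 48/(-7280 - 42395) = 48/(-49675) = 48*(-1/49675) = -48/49675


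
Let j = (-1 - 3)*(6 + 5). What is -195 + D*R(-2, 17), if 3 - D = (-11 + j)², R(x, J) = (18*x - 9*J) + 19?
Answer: 513545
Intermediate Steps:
j = -44 (j = -4*11 = -44)
R(x, J) = 19 - 9*J + 18*x (R(x, J) = (-9*J + 18*x) + 19 = 19 - 9*J + 18*x)
D = -3022 (D = 3 - (-11 - 44)² = 3 - 1*(-55)² = 3 - 1*3025 = 3 - 3025 = -3022)
-195 + D*R(-2, 17) = -195 - 3022*(19 - 9*17 + 18*(-2)) = -195 - 3022*(19 - 153 - 36) = -195 - 3022*(-170) = -195 + 513740 = 513545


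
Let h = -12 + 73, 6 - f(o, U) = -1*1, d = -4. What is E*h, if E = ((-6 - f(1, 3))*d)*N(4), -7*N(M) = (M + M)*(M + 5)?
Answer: -228384/7 ≈ -32626.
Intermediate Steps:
f(o, U) = 7 (f(o, U) = 6 - (-1) = 6 - 1*(-1) = 6 + 1 = 7)
N(M) = -2*M*(5 + M)/7 (N(M) = -(M + M)*(M + 5)/7 = -2*M*(5 + M)/7)
E = -3744/7 (E = ((-6 - 1*7)*(-4))*(-2/7*4*(5 + 4)) = ((-6 - 7)*(-4))*(-2/7*4*9) = -13*(-4)*(-72/7) = 52*(-72/7) = -3744/7 ≈ -534.86)
h = 61
E*h = -3744/7*61 = -228384/7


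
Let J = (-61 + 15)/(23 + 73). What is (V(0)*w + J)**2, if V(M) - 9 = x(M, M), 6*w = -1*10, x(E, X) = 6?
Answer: 1495729/2304 ≈ 649.19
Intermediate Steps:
w = -5/3 (w = (-1*10)/6 = (1/6)*(-10) = -5/3 ≈ -1.6667)
V(M) = 15 (V(M) = 9 + 6 = 15)
J = -23/48 (J = -46/96 = -46*1/96 = -23/48 ≈ -0.47917)
(V(0)*w + J)**2 = (15*(-5/3) - 23/48)**2 = (-25 - 23/48)**2 = (-1223/48)**2 = 1495729/2304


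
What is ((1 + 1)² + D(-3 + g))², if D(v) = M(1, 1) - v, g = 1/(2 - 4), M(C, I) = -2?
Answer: 121/4 ≈ 30.250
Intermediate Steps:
g = -½ (g = 1/(-2) = -½ ≈ -0.50000)
D(v) = -2 - v
((1 + 1)² + D(-3 + g))² = ((1 + 1)² + (-2 - (-3 - ½)))² = (2² + (-2 - 1*(-7/2)))² = (4 + (-2 + 7/2))² = (4 + 3/2)² = (11/2)² = 121/4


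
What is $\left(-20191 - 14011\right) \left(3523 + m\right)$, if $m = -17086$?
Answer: $463881726$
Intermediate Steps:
$\left(-20191 - 14011\right) \left(3523 + m\right) = \left(-20191 - 14011\right) \left(3523 - 17086\right) = \left(-34202\right) \left(-13563\right) = 463881726$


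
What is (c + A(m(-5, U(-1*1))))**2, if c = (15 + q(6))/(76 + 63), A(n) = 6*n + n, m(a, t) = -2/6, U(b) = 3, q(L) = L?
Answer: 828100/173889 ≈ 4.7622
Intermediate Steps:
m(a, t) = -1/3 (m(a, t) = -2*1/6 = -1/3)
A(n) = 7*n
c = 21/139 (c = (15 + 6)/(76 + 63) = 21/139 ≈ 0.15108)
(c + A(m(-5, U(-1*1))))**2 = (21/139 + 7*(-1/3))**2 = (21/139 - 7/3)**2 = (-910/417)**2 = 828100/173889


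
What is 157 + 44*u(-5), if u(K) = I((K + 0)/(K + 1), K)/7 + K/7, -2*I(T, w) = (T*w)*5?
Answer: 3133/14 ≈ 223.79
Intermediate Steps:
I(T, w) = -5*T*w/2 (I(T, w) = -T*w*5/2 = -5*T*w/2)
u(K) = K/7 - 5*K²/(14*(1 + K)) (u(K) = -5*(K + 0)/(K + 1)*K/2/7 + K/7 = -5*K/(1 + K)*K/2*(⅐) + K*(⅐) = -5*K²/(2*(1 + K))*(⅐) + K/7 = -5*K²/(14*(1 + K)) + K/7 = K/7 - 5*K²/(14*(1 + K)))
157 + 44*u(-5) = 157 + 44*((1/14)*(-5)*(2 - 3*(-5))/(1 - 5)) = 157 + 44*((1/14)*(-5)*(2 + 15)/(-4)) = 157 + 44*((1/14)*(-5)*(-¼)*17) = 157 + 44*(85/56) = 157 + 935/14 = 3133/14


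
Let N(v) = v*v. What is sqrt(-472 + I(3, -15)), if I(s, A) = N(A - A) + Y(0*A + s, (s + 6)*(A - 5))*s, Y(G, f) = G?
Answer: I*sqrt(463) ≈ 21.517*I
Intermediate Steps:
N(v) = v**2
I(s, A) = s**2 (I(s, A) = (A - A)**2 + (0*A + s)*s = 0**2 + (0 + s)*s = 0 + s*s = 0 + s**2 = s**2)
sqrt(-472 + I(3, -15)) = sqrt(-472 + 3**2) = sqrt(-472 + 9) = sqrt(-463) = I*sqrt(463)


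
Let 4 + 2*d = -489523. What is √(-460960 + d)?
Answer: I*√2822894/2 ≈ 840.07*I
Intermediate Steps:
d = -489527/2 (d = -2 + (½)*(-489523) = -2 - 489523/2 = -489527/2 ≈ -2.4476e+5)
√(-460960 + d) = √(-460960 - 489527/2) = √(-1411447/2) = I*√2822894/2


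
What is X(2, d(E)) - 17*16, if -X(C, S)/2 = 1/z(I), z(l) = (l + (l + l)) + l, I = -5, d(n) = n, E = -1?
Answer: -2719/10 ≈ -271.90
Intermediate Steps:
z(l) = 4*l (z(l) = (l + 2*l) + l = 3*l + l = 4*l)
X(C, S) = ⅒ (X(C, S) = -2/(4*(-5)) = -2/(-20) = -2*(-1/20) = ⅒)
X(2, d(E)) - 17*16 = ⅒ - 17*16 = ⅒ - 272 = -2719/10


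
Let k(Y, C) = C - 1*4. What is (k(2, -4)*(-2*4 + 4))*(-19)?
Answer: -608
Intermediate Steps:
k(Y, C) = -4 + C (k(Y, C) = C - 4 = -4 + C)
(k(2, -4)*(-2*4 + 4))*(-19) = ((-4 - 4)*(-2*4 + 4))*(-19) = -8*(-8 + 4)*(-19) = -8*(-4)*(-19) = 32*(-19) = -608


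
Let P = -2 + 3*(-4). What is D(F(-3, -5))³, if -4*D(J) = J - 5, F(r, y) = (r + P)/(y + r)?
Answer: 12167/32768 ≈ 0.37131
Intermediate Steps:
P = -14 (P = -2 - 12 = -14)
F(r, y) = (-14 + r)/(r + y) (F(r, y) = (r - 14)/(y + r) = (-14 + r)/(r + y))
D(J) = 5/4 - J/4 (D(J) = -(J - 5)/4 = -(-5 + J)/4 = 5/4 - J/4)
D(F(-3, -5))³ = (5/4 - (-14 - 3)/(4*(-3 - 5)))³ = (5/4 - (-17)/(4*(-8)))³ = (5/4 - (-1)*(-17)/32)³ = (5/4 - ¼*17/8)³ = (5/4 - 17/32)³ = (23/32)³ = 12167/32768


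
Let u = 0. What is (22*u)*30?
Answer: 0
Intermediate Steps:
(22*u)*30 = (22*0)*30 = 0*30 = 0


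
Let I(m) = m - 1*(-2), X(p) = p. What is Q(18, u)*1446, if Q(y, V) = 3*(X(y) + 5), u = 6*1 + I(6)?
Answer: 99774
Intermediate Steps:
I(m) = 2 + m (I(m) = m + 2 = 2 + m)
u = 14 (u = 6*1 + (2 + 6) = 6 + 8 = 14)
Q(y, V) = 15 + 3*y (Q(y, V) = 3*(y + 5) = 3*(5 + y) = 15 + 3*y)
Q(18, u)*1446 = (15 + 3*18)*1446 = (15 + 54)*1446 = 69*1446 = 99774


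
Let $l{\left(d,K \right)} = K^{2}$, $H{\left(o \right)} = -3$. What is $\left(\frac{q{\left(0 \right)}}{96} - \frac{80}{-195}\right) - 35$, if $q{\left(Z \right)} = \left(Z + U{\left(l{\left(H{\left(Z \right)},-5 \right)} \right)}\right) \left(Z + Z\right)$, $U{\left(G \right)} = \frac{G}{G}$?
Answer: $- \frac{1349}{39} \approx -34.59$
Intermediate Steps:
$U{\left(G \right)} = 1$
$q{\left(Z \right)} = 2 Z \left(1 + Z\right)$ ($q{\left(Z \right)} = \left(Z + 1\right) \left(Z + Z\right) = \left(1 + Z\right) 2 Z = 2 Z \left(1 + Z\right)$)
$\left(\frac{q{\left(0 \right)}}{96} - \frac{80}{-195}\right) - 35 = \left(\frac{2 \cdot 0 \left(1 + 0\right)}{96} - \frac{80}{-195}\right) - 35 = \left(2 \cdot 0 \cdot 1 \cdot \frac{1}{96} - - \frac{16}{39}\right) - 35 = \left(0 \cdot \frac{1}{96} + \frac{16}{39}\right) - 35 = \left(0 + \frac{16}{39}\right) - 35 = \frac{16}{39} - 35 = - \frac{1349}{39}$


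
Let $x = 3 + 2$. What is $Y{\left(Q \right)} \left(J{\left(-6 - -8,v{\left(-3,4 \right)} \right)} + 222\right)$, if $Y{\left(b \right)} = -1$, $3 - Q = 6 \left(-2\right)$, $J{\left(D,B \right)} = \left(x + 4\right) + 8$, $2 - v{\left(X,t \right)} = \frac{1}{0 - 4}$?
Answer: $-239$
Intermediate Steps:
$v{\left(X,t \right)} = \frac{9}{4}$ ($v{\left(X,t \right)} = 2 - \frac{1}{0 - 4} = 2 - \frac{1}{-4} = 2 - - \frac{1}{4} = 2 + \frac{1}{4} = \frac{9}{4}$)
$x = 5$
$J{\left(D,B \right)} = 17$ ($J{\left(D,B \right)} = \left(5 + 4\right) + 8 = 9 + 8 = 17$)
$Q = 15$ ($Q = 3 - 6 \left(-2\right) = 3 - -12 = 3 + 12 = 15$)
$Y{\left(Q \right)} \left(J{\left(-6 - -8,v{\left(-3,4 \right)} \right)} + 222\right) = - (17 + 222) = \left(-1\right) 239 = -239$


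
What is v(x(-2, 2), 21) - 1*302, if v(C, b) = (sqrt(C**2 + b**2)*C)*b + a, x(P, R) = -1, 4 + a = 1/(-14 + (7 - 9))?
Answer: -4897/16 - 21*sqrt(442) ≈ -747.56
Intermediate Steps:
a = -65/16 (a = -4 + 1/(-14 + (7 - 9)) = -4 + 1/(-14 - 2) = -4 + 1/(-16) = -4 - 1/16 = -65/16 ≈ -4.0625)
v(C, b) = -65/16 + C*b*sqrt(C**2 + b**2) (v(C, b) = (sqrt(C**2 + b**2)*C)*b - 65/16 = (C*sqrt(C**2 + b**2))*b - 65/16 = C*b*sqrt(C**2 + b**2) - 65/16 = -65/16 + C*b*sqrt(C**2 + b**2))
v(x(-2, 2), 21) - 1*302 = (-65/16 - 1*21*sqrt((-1)**2 + 21**2)) - 1*302 = (-65/16 - 1*21*sqrt(1 + 441)) - 302 = (-65/16 - 1*21*sqrt(442)) - 302 = (-65/16 - 21*sqrt(442)) - 302 = -4897/16 - 21*sqrt(442)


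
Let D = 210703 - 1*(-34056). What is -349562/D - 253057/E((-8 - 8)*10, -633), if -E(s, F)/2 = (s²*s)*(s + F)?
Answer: -2270782301893737/1590017122304000 ≈ -1.4282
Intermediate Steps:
E(s, F) = -2*s³*(F + s) (E(s, F) = -2*s²*s*(s + F) = -2*s³*(F + s))
D = 244759 (D = 210703 + 34056 = 244759)
-349562/D - 253057/E((-8 - 8)*10, -633) = -349562/244759 - 253057*1/(2000*(-8 - 8)³*(-1*(-633) - (-8 - 8)*10)) = -349562*1/244759 - 253057*(-1/(8192000*(633 - (-16)*10))) = -349562/244759 - 253057*(-1/(8192000*(633 - 1*(-160)))) = -349562/244759 - 253057*(-1/(8192000*(633 + 160))) = -349562/244759 - 253057/(2*(-4096000)*793) = -349562/244759 - 253057/(-6496256000) = -349562/244759 - 253057*(-1/6496256000) = -349562/244759 + 253057/6496256000 = -2270782301893737/1590017122304000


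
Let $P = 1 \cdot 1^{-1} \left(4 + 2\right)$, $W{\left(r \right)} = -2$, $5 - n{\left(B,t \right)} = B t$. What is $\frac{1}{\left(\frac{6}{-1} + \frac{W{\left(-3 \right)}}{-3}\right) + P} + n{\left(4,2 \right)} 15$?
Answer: $- \frac{87}{2} \approx -43.5$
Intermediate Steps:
$n{\left(B,t \right)} = 5 - B t$
$P = 6$ ($P = 1 \cdot 1 \cdot 6 = 1 \cdot 6 = 6$)
$\frac{1}{\left(\frac{6}{-1} + \frac{W{\left(-3 \right)}}{-3}\right) + P} + n{\left(4,2 \right)} 15 = \frac{1}{\left(\frac{6}{-1} - \frac{2}{-3}\right) + 6} + \left(5 - 4 \cdot 2\right) 15 = \frac{1}{\left(6 \left(-1\right) - - \frac{2}{3}\right) + 6} + \left(5 - 8\right) 15 = \frac{1}{\left(-6 + \frac{2}{3}\right) + 6} - 45 = \frac{1}{- \frac{16}{3} + 6} - 45 = \frac{1}{\frac{2}{3}} - 45 = \frac{3}{2} - 45 = - \frac{87}{2}$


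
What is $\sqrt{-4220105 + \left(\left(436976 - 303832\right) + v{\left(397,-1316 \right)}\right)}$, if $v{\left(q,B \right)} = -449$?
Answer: $i \sqrt{4087410} \approx 2021.7 i$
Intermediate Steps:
$\sqrt{-4220105 + \left(\left(436976 - 303832\right) + v{\left(397,-1316 \right)}\right)} = \sqrt{-4220105 + \left(\left(436976 - 303832\right) - 449\right)} = \sqrt{-4220105 + \left(133144 - 449\right)} = \sqrt{-4220105 + 132695} = \sqrt{-4087410} = i \sqrt{4087410}$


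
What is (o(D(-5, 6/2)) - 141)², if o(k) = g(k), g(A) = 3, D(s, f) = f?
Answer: 19044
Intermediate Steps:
o(k) = 3
(o(D(-5, 6/2)) - 141)² = (3 - 141)² = (-138)² = 19044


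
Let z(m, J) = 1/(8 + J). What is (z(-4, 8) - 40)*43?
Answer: -27477/16 ≈ -1717.3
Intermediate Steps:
(z(-4, 8) - 40)*43 = (1/(8 + 8) - 40)*43 = (1/16 - 40)*43 = -639/16*43 = -27477/16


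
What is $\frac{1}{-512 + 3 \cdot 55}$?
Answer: $- \frac{1}{347} \approx -0.0028818$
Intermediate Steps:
$\frac{1}{-512 + 3 \cdot 55} = \frac{1}{-512 + 165} = \frac{1}{-347} = - \frac{1}{347}$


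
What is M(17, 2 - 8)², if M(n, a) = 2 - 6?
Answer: 16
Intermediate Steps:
M(n, a) = -4
M(17, 2 - 8)² = (-4)² = 16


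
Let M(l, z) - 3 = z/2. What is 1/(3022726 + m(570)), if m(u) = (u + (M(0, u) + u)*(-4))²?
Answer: 1/11213770 ≈ 8.9176e-8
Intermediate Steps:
M(l, z) = 3 + z/2
m(u) = (-12 - 5*u)² (m(u) = (u + ((3 + u/2) + u)*(-4))² = (u + (3 + 3*u/2)*(-4))² = (u + (-12 - 6*u))² = (-12 - 5*u)²)
1/(3022726 + m(570)) = 1/(3022726 + (12 + 5*570)²) = 1/(3022726 + (12 + 2850)²) = 1/(3022726 + 2862²) = 1/(3022726 + 8191044) = 1/11213770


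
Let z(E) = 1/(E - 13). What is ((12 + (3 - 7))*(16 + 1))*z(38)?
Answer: 136/25 ≈ 5.4400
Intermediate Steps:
z(E) = 1/(-13 + E)
((12 + (3 - 7))*(16 + 1))*z(38) = ((12 + (3 - 7))*(16 + 1))/(-13 + 38) = ((12 - 4)*17)/25 = (8*17)*(1/25) = 136*(1/25) = 136/25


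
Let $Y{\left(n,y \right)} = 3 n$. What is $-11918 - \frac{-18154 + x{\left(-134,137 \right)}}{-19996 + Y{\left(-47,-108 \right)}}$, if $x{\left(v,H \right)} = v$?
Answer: $- \frac{240011054}{20137} \approx -11919.0$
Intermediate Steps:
$-11918 - \frac{-18154 + x{\left(-134,137 \right)}}{-19996 + Y{\left(-47,-108 \right)}} = -11918 - \frac{-18154 - 134}{-19996 + 3 \left(-47\right)} = -11918 - - \frac{18288}{-19996 - 141} = -11918 - - \frac{18288}{-20137} = -11918 - \left(-18288\right) \left(- \frac{1}{20137}\right) = -11918 - \frac{18288}{20137} = - \frac{240011054}{20137}$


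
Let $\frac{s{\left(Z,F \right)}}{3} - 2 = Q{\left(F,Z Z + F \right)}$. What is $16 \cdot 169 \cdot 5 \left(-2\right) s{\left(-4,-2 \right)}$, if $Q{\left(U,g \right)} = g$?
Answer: $-1297920$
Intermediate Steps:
$s{\left(Z,F \right)} = 6 + 3 F + 3 Z^{2}$ ($s{\left(Z,F \right)} = 6 + 3 \left(Z Z + F\right) = 6 + 3 \left(Z^{2} + F\right) = 6 + 3 \left(F + Z^{2}\right) = 6 + \left(3 F + 3 Z^{2}\right) = 6 + 3 F + 3 Z^{2}$)
$16 \cdot 169 \cdot 5 \left(-2\right) s{\left(-4,-2 \right)} = 16 \cdot 169 \cdot 5 \left(-2\right) \left(6 + 3 \left(-2\right) + 3 \left(-4\right)^{2}\right) = 2704 \left(- 10 \left(6 - 6 + 3 \cdot 16\right)\right) = 2704 \left(- 10 \left(6 - 6 + 48\right)\right) = 2704 \left(\left(-10\right) 48\right) = 2704 \left(-480\right) = -1297920$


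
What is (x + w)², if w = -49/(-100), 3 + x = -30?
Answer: 10569001/10000 ≈ 1056.9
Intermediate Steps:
x = -33 (x = -3 - 30 = -33)
w = 49/100 (w = -49*(-1/100) = 49/100 ≈ 0.49000)
(x + w)² = (-33 + 49/100)² = (-3251/100)² = 10569001/10000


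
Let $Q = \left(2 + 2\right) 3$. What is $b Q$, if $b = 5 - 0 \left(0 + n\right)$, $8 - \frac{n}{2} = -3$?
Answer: $60$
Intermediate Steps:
$n = 22$ ($n = 16 - -6 = 16 + 6 = 22$)
$Q = 12$ ($Q = 4 \cdot 3 = 12$)
$b = 5$ ($b = 5 - 0 \left(0 + 22\right) = 5 - 0 \cdot 22 = 5 - 0 = 5 + 0 = 5$)
$b Q = 5 \cdot 12 = 60$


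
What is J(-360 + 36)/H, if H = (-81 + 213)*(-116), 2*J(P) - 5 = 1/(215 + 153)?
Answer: -1841/11269632 ≈ -0.00016336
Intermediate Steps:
J(P) = 1841/736 (J(P) = 5/2 + 1/(2*(215 + 153)) = 5/2 + (½)/368 = 5/2 + (½)*(1/368) = 5/2 + 1/736 = 1841/736)
H = -15312 (H = 132*(-116) = -15312)
J(-360 + 36)/H = (1841/736)/(-15312) = (1841/736)*(-1/15312) = -1841/11269632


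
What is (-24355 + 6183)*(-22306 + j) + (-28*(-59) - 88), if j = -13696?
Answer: 654229908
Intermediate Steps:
(-24355 + 6183)*(-22306 + j) + (-28*(-59) - 88) = (-24355 + 6183)*(-22306 - 13696) + (-28*(-59) - 88) = -18172*(-36002) + (1652 - 88) = 654228344 + 1564 = 654229908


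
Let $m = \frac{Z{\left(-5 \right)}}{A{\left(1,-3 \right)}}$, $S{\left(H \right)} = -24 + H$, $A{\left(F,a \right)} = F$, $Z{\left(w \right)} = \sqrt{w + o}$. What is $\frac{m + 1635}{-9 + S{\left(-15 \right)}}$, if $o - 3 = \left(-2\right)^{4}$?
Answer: $- \frac{545}{16} - \frac{\sqrt{14}}{48} \approx -34.14$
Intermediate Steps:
$o = 19$ ($o = 3 + \left(-2\right)^{4} = 3 + 16 = 19$)
$Z{\left(w \right)} = \sqrt{19 + w}$ ($Z{\left(w \right)} = \sqrt{w + 19} = \sqrt{19 + w}$)
$m = \sqrt{14}$ ($m = \frac{\sqrt{19 - 5}}{1} = 1 \sqrt{14} = \sqrt{14} \approx 3.7417$)
$\frac{m + 1635}{-9 + S{\left(-15 \right)}} = \frac{\sqrt{14} + 1635}{-9 - 39} = \frac{1635 + \sqrt{14}}{-9 - 39} = \frac{1635 + \sqrt{14}}{-48} = \left(1635 + \sqrt{14}\right) \left(- \frac{1}{48}\right) = - \frac{545}{16} - \frac{\sqrt{14}}{48}$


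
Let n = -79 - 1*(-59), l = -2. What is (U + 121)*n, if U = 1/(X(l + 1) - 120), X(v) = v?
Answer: -292800/121 ≈ -2419.8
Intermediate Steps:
U = -1/121 (U = 1/((-2 + 1) - 120) = 1/(-1 - 120) = 1/(-121) = -1/121 ≈ -0.0082645)
n = -20 (n = -79 + 59 = -20)
(U + 121)*n = (-1/121 + 121)*(-20) = (14640/121)*(-20) = -292800/121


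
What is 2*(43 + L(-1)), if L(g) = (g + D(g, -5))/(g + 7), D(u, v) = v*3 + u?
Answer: 241/3 ≈ 80.333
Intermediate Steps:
D(u, v) = u + 3*v (D(u, v) = 3*v + u = u + 3*v)
L(g) = (-15 + 2*g)/(7 + g) (L(g) = (g + (g + 3*(-5)))/(g + 7) = (g + (g - 15))/(7 + g) = (g + (-15 + g))/(7 + g) = (-15 + 2*g)/(7 + g))
2*(43 + L(-1)) = 2*(43 + (-15 + 2*(-1))/(7 - 1)) = 2*(43 + (-15 - 2)/6) = 2*(43 + (⅙)*(-17)) = 2*(43 - 17/6) = 2*(241/6) = 241/3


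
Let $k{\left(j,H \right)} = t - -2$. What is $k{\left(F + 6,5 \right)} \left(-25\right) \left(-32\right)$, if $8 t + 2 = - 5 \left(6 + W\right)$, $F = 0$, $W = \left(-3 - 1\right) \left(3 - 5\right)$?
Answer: $-5600$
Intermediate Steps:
$W = 8$ ($W = \left(-4\right) \left(-2\right) = 8$)
$t = -9$ ($t = - \frac{1}{4} + \frac{\left(-5\right) \left(6 + 8\right)}{8} = - \frac{1}{4} + \frac{\left(-5\right) 14}{8} = - \frac{1}{4} + \frac{1}{8} \left(-70\right) = - \frac{1}{4} - \frac{35}{4} = -9$)
$k{\left(j,H \right)} = -7$ ($k{\left(j,H \right)} = -9 - -2 = -9 + 2 = -7$)
$k{\left(F + 6,5 \right)} \left(-25\right) \left(-32\right) = \left(-7\right) \left(-25\right) \left(-32\right) = 175 \left(-32\right) = -5600$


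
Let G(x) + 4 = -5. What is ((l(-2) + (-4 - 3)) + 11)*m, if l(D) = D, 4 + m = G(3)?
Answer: -26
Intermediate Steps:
G(x) = -9 (G(x) = -4 - 5 = -9)
m = -13 (m = -4 - 9 = -13)
((l(-2) + (-4 - 3)) + 11)*m = ((-2 + (-4 - 3)) + 11)*(-13) = ((-2 - 7) + 11)*(-13) = (-9 + 11)*(-13) = 2*(-13) = -26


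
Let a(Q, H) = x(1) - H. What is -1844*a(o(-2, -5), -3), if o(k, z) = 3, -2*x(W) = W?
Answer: -4610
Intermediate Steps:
x(W) = -W/2
a(Q, H) = -½ - H (a(Q, H) = -½*1 - H = -½ - H)
-1844*a(o(-2, -5), -3) = -1844*(-½ - 1*(-3)) = -1844*(-½ + 3) = -1844*5/2 = -4610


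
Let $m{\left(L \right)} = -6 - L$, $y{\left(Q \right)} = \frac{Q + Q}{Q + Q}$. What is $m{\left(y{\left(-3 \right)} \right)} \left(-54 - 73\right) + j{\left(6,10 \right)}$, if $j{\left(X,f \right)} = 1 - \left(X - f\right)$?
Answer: $894$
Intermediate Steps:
$y{\left(Q \right)} = 1$ ($y{\left(Q \right)} = \frac{2 Q}{2 Q} = 2 Q \frac{1}{2 Q} = 1$)
$j{\left(X,f \right)} = 1 + f - X$
$m{\left(y{\left(-3 \right)} \right)} \left(-54 - 73\right) + j{\left(6,10 \right)} = \left(-6 - 1\right) \left(-54 - 73\right) + \left(1 + 10 - 6\right) = \left(-6 - 1\right) \left(-127\right) + \left(1 + 10 - 6\right) = \left(-7\right) \left(-127\right) + 5 = 889 + 5 = 894$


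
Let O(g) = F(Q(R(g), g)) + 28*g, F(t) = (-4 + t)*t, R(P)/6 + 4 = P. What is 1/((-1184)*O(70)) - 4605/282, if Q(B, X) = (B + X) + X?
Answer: -260904416687/15977208576 ≈ -16.330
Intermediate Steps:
R(P) = -24 + 6*P
Q(B, X) = B + 2*X
F(t) = t*(-4 + t)
O(g) = 28*g + (-28 + 8*g)*(-24 + 8*g) (O(g) = ((-24 + 6*g) + 2*g)*(-4 + ((-24 + 6*g) + 2*g)) + 28*g = (-24 + 8*g)*(-4 + (-24 + 8*g)) + 28*g = (-24 + 8*g)*(-28 + 8*g) + 28*g = (-28 + 8*g)*(-24 + 8*g) + 28*g = 28*g + (-28 + 8*g)*(-24 + 8*g))
1/((-1184)*O(70)) - 4605/282 = 1/((-1184)*(672 - 388*70 + 64*70²)) - 4605/282 = -1/(1184*(672 - 27160 + 64*4900)) - 4605*1/282 = -1/(1184*(672 - 27160 + 313600)) - 1535/94 = -1/1184/287112 - 1535/94 = -1/1184*1/287112 - 1535/94 = -1/339940608 - 1535/94 = -260904416687/15977208576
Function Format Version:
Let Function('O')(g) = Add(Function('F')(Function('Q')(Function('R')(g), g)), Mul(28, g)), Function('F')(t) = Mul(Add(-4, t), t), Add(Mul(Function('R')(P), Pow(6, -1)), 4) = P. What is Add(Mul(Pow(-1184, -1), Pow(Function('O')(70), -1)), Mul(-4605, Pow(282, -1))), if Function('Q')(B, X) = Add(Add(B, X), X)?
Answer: Rational(-260904416687, 15977208576) ≈ -16.330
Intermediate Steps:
Function('R')(P) = Add(-24, Mul(6, P))
Function('Q')(B, X) = Add(B, Mul(2, X))
Function('F')(t) = Mul(t, Add(-4, t))
Function('O')(g) = Add(Mul(28, g), Mul(Add(-28, Mul(8, g)), Add(-24, Mul(8, g)))) (Function('O')(g) = Add(Mul(Add(Add(-24, Mul(6, g)), Mul(2, g)), Add(-4, Add(Add(-24, Mul(6, g)), Mul(2, g)))), Mul(28, g)) = Add(Mul(Add(-24, Mul(8, g)), Add(-4, Add(-24, Mul(8, g)))), Mul(28, g)) = Add(Mul(Add(-24, Mul(8, g)), Add(-28, Mul(8, g))), Mul(28, g)) = Add(Mul(Add(-28, Mul(8, g)), Add(-24, Mul(8, g))), Mul(28, g)) = Add(Mul(28, g), Mul(Add(-28, Mul(8, g)), Add(-24, Mul(8, g)))))
Add(Mul(Pow(-1184, -1), Pow(Function('O')(70), -1)), Mul(-4605, Pow(282, -1))) = Add(Mul(Pow(-1184, -1), Pow(Add(672, Mul(-388, 70), Mul(64, Pow(70, 2))), -1)), Mul(-4605, Pow(282, -1))) = Add(Mul(Rational(-1, 1184), Pow(Add(672, -27160, Mul(64, 4900)), -1)), Mul(-4605, Rational(1, 282))) = Add(Mul(Rational(-1, 1184), Pow(Add(672, -27160, 313600), -1)), Rational(-1535, 94)) = Add(Mul(Rational(-1, 1184), Pow(287112, -1)), Rational(-1535, 94)) = Add(Mul(Rational(-1, 1184), Rational(1, 287112)), Rational(-1535, 94)) = Add(Rational(-1, 339940608), Rational(-1535, 94)) = Rational(-260904416687, 15977208576)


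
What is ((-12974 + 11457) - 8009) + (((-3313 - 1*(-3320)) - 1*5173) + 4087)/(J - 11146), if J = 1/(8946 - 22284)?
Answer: -1416171722872/148665349 ≈ -9525.9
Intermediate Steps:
J = -1/13338 (J = 1/(-13338) = -1/13338 ≈ -7.4974e-5)
((-12974 + 11457) - 8009) + (((-3313 - 1*(-3320)) - 1*5173) + 4087)/(J - 11146) = ((-12974 + 11457) - 8009) + (((-3313 - 1*(-3320)) - 1*5173) + 4087)/(-1/13338 - 11146) = (-1517 - 8009) + (((-3313 + 3320) - 5173) + 4087)/(-148665349/13338) = -9526 + ((7 - 5173) + 4087)*(-13338/148665349) = -9526 + (-5166 + 4087)*(-13338/148665349) = -9526 - 1079*(-13338/148665349) = -9526 + 14391702/148665349 = -1416171722872/148665349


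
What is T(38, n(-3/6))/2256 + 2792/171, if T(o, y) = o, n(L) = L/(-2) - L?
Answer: 1050875/64296 ≈ 16.344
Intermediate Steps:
n(L) = -3*L/2 (n(L) = L*(-1/2) - L = -L/2 - L = -3*L/2)
T(38, n(-3/6))/2256 + 2792/171 = 38/2256 + 2792/171 = 38*(1/2256) + 2792*(1/171) = 19/1128 + 2792/171 = 1050875/64296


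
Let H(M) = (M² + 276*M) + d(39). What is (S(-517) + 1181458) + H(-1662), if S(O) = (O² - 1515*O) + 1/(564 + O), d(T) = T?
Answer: 213171932/47 ≈ 4.5356e+6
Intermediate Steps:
H(M) = 39 + M² + 276*M (H(M) = (M² + 276*M) + 39 = 39 + M² + 276*M)
S(O) = O² + 1/(564 + O) - 1515*O
(S(-517) + 1181458) + H(-1662) = ((1 + (-517)³ - 854460*(-517) - 951*(-517)²)/(564 - 517) + 1181458) + (39 + (-1662)² + 276*(-1662)) = ((1 - 138188413 + 441755820 - 951*267289)/47 + 1181458) + (39 + 2762244 - 458712) = ((1 - 138188413 + 441755820 - 254191839)/47 + 1181458) + 2303571 = ((1/47)*49375569 + 1181458) + 2303571 = (49375569/47 + 1181458) + 2303571 = 104904095/47 + 2303571 = 213171932/47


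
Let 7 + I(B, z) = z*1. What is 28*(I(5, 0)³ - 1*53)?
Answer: -11088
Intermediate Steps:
I(B, z) = -7 + z (I(B, z) = -7 + z*1 = -7 + z)
28*(I(5, 0)³ - 1*53) = 28*((-7 + 0)³ - 1*53) = 28*((-7)³ - 53) = 28*(-343 - 53) = 28*(-396) = -11088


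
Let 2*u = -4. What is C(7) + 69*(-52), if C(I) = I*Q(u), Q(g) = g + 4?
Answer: -3574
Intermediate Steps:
u = -2 (u = (½)*(-4) = -2)
Q(g) = 4 + g
C(I) = 2*I (C(I) = I*(4 - 2) = I*2 = 2*I)
C(7) + 69*(-52) = 2*7 + 69*(-52) = 14 - 3588 = -3574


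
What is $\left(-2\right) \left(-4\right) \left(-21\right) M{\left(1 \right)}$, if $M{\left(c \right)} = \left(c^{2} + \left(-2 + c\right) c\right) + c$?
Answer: $-168$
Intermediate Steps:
$M{\left(c \right)} = c + c^{2} + c \left(-2 + c\right)$ ($M{\left(c \right)} = \left(c^{2} + c \left(-2 + c\right)\right) + c = c + c^{2} + c \left(-2 + c\right)$)
$\left(-2\right) \left(-4\right) \left(-21\right) M{\left(1 \right)} = \left(-2\right) \left(-4\right) \left(-21\right) 1 \left(-1 + 2 \cdot 1\right) = 8 \left(-21\right) 1 \left(-1 + 2\right) = - 168 \cdot 1 \cdot 1 = \left(-168\right) 1 = -168$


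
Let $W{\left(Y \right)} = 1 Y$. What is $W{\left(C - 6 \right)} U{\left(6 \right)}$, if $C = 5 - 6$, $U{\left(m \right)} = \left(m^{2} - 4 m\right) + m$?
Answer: $-126$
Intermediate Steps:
$U{\left(m \right)} = m^{2} - 3 m$
$C = -1$ ($C = 5 - 6 = -1$)
$W{\left(Y \right)} = Y$
$W{\left(C - 6 \right)} U{\left(6 \right)} = \left(-1 - 6\right) 6 \left(-3 + 6\right) = \left(-1 - 6\right) 6 \cdot 3 = \left(-7\right) 18 = -126$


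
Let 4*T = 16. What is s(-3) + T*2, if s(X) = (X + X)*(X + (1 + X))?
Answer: 38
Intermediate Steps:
T = 4 (T = (¼)*16 = 4)
s(X) = 2*X*(1 + 2*X) (s(X) = (2*X)*(1 + 2*X) = 2*X*(1 + 2*X))
s(-3) + T*2 = 2*(-3)*(1 + 2*(-3)) + 4*2 = 2*(-3)*(1 - 6) + 8 = 2*(-3)*(-5) + 8 = 30 + 8 = 38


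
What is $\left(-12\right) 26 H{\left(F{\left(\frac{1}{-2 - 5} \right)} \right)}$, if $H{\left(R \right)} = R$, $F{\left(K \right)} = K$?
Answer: $\frac{312}{7} \approx 44.571$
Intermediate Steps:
$\left(-12\right) 26 H{\left(F{\left(\frac{1}{-2 - 5} \right)} \right)} = \frac{\left(-12\right) 26}{-2 - 5} = - \frac{312}{-7} = \left(-312\right) \left(- \frac{1}{7}\right) = \frac{312}{7}$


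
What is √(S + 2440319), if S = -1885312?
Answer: √555007 ≈ 744.99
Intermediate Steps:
√(S + 2440319) = √(-1885312 + 2440319) = √555007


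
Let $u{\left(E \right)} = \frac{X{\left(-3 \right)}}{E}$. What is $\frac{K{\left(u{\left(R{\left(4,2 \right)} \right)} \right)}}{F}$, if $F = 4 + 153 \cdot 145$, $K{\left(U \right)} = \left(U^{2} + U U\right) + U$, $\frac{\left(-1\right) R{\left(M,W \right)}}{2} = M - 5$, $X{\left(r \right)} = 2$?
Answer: $\frac{3}{22189} \approx 0.0001352$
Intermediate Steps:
$R{\left(M,W \right)} = 10 - 2 M$ ($R{\left(M,W \right)} = - 2 \left(M - 5\right) = - 2 \left(-5 + M\right) = 10 - 2 M$)
$u{\left(E \right)} = \frac{2}{E}$
$K{\left(U \right)} = U + 2 U^{2}$ ($K{\left(U \right)} = \left(U^{2} + U^{2}\right) + U = 2 U^{2} + U = U + 2 U^{2}$)
$F = 22189$ ($F = 4 + 22185 = 22189$)
$\frac{K{\left(u{\left(R{\left(4,2 \right)} \right)} \right)}}{F} = \frac{\frac{2}{10 - 8} \left(1 + 2 \frac{2}{10 - 8}\right)}{22189} = \frac{2}{10 - 8} \left(1 + 2 \frac{2}{10 - 8}\right) \frac{1}{22189} = \frac{2}{2} \left(1 + 2 \cdot \frac{2}{2}\right) \frac{1}{22189} = 2 \cdot \frac{1}{2} \left(1 + 2 \cdot 2 \cdot \frac{1}{2}\right) \frac{1}{22189} = 1 \left(1 + 2 \cdot 1\right) \frac{1}{22189} = 1 \left(1 + 2\right) \frac{1}{22189} = 1 \cdot 3 \cdot \frac{1}{22189} = 3 \cdot \frac{1}{22189} = \frac{3}{22189}$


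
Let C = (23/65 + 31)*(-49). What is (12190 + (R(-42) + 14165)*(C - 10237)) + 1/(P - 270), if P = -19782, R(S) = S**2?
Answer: -244416749436101/1303380 ≈ -1.8753e+8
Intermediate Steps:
C = -99862/65 (C = (23*(1/65) + 31)*(-49) = (23/65 + 31)*(-49) = (2038/65)*(-49) = -99862/65 ≈ -1536.3)
(12190 + (R(-42) + 14165)*(C - 10237)) + 1/(P - 270) = (12190 + ((-42)**2 + 14165)*(-99862/65 - 10237)) + 1/(-19782 - 270) = (12190 + (1764 + 14165)*(-765267/65)) + 1/(-20052) = (12190 + 15929*(-765267/65)) - 1/20052 = (12190 - 12189938043/65) - 1/20052 = -12189145693/65 - 1/20052 = -244416749436101/1303380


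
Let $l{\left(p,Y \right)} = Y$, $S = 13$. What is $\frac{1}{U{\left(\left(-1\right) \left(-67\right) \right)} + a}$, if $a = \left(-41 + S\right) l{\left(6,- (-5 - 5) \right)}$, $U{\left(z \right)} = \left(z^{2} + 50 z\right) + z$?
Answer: $\frac{1}{7626} \approx 0.00013113$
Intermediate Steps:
$U{\left(z \right)} = z^{2} + 51 z$
$a = -280$ ($a = \left(-41 + 13\right) \left(- (-5 - 5)\right) = - 28 \left(\left(-1\right) \left(-10\right)\right) = \left(-28\right) 10 = -280$)
$\frac{1}{U{\left(\left(-1\right) \left(-67\right) \right)} + a} = \frac{1}{\left(-1\right) \left(-67\right) \left(51 - -67\right) - 280} = \frac{1}{67 \left(51 + 67\right) - 280} = \frac{1}{67 \cdot 118 - 280} = \frac{1}{7906 - 280} = \frac{1}{7626}$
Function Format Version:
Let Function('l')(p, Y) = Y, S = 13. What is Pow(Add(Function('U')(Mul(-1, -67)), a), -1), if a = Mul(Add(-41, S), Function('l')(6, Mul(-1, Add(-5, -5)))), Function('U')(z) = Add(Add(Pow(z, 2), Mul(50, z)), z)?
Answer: Rational(1, 7626) ≈ 0.00013113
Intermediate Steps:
Function('U')(z) = Add(Pow(z, 2), Mul(51, z))
a = -280 (a = Mul(Add(-41, 13), Mul(-1, Add(-5, -5))) = Mul(-28, Mul(-1, -10)) = Mul(-28, 10) = -280)
Pow(Add(Function('U')(Mul(-1, -67)), a), -1) = Pow(Add(Mul(Mul(-1, -67), Add(51, Mul(-1, -67))), -280), -1) = Pow(Add(Mul(67, Add(51, 67)), -280), -1) = Pow(Add(Mul(67, 118), -280), -1) = Pow(Add(7906, -280), -1) = Pow(7626, -1) = Rational(1, 7626)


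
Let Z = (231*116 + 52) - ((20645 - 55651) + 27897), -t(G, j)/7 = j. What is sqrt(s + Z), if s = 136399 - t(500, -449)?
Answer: sqrt(167213) ≈ 408.92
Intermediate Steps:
t(G, j) = -7*j
s = 133256 (s = 136399 - (-7)*(-449) = 136399 - 1*3143 = 136399 - 3143 = 133256)
Z = 33957 (Z = (26796 + 52) - (-35006 + 27897) = 26848 - 1*(-7109) = 26848 + 7109 = 33957)
sqrt(s + Z) = sqrt(133256 + 33957) = sqrt(167213)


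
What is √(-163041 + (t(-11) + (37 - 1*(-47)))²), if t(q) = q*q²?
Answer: 4*√86998 ≈ 1179.8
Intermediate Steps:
t(q) = q³
√(-163041 + (t(-11) + (37 - 1*(-47)))²) = √(-163041 + ((-11)³ + (37 - 1*(-47)))²) = √(-163041 + (-1331 + (37 + 47))²) = √(-163041 + (-1331 + 84)²) = √(-163041 + (-1247)²) = √(-163041 + 1555009) = √1391968 = 4*√86998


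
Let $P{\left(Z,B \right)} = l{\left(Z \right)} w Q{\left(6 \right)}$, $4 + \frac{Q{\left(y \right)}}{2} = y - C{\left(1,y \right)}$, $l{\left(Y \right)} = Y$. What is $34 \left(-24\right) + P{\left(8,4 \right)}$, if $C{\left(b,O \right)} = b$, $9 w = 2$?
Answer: $- \frac{7312}{9} \approx -812.44$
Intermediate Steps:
$w = \frac{2}{9}$ ($w = \frac{1}{9} \cdot 2 = \frac{2}{9} \approx 0.22222$)
$Q{\left(y \right)} = -10 + 2 y$ ($Q{\left(y \right)} = -8 + 2 \left(y - 1\right) = -8 + 2 \left(-1 + y\right) = -8 + \left(-2 + 2 y\right) = -10 + 2 y$)
$P{\left(Z,B \right)} = \frac{4 Z}{9}$ ($P{\left(Z,B \right)} = Z \frac{2}{9} \left(-10 + 2 \cdot 6\right) = \frac{2 Z}{9} \left(-10 + 12\right) = \frac{2 Z}{9} \cdot 2 = \frac{4 Z}{9}$)
$34 \left(-24\right) + P{\left(8,4 \right)} = 34 \left(-24\right) + \frac{4}{9} \cdot 8 = -816 + \frac{32}{9} = - \frac{7312}{9}$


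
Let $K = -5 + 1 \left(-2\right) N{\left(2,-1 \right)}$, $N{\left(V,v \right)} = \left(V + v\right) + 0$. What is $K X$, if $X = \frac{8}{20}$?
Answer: $- \frac{14}{5} \approx -2.8$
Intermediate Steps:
$N{\left(V,v \right)} = V + v$
$X = \frac{2}{5}$ ($X = 8 \cdot \frac{1}{20} = \frac{2}{5} \approx 0.4$)
$K = -7$ ($K = -5 + 1 \left(-2\right) \left(2 - 1\right) = -5 - 2 = -7$)
$K X = \left(-7\right) \frac{2}{5} = - \frac{14}{5}$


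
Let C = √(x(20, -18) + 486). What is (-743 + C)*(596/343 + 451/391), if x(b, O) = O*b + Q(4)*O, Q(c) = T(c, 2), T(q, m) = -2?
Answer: -288082647/134113 + 3489561*√2/134113 ≈ -2111.3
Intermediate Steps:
Q(c) = -2
x(b, O) = -2*O + O*b (x(b, O) = O*b - 2*O = -2*O + O*b)
C = 9*√2 (C = √(-18*(-2 + 20) + 486) = √(-18*18 + 486) = √(-324 + 486) = √162 = 9*√2 ≈ 12.728)
(-743 + C)*(596/343 + 451/391) = (-743 + 9*√2)*(596/343 + 451/391) = (-743 + 9*√2)*(387729/134113) = -288082647/134113 + 3489561*√2/134113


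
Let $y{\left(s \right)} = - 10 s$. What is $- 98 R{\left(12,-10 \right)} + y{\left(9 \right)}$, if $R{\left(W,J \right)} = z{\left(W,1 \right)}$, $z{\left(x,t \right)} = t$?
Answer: $-188$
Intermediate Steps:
$R{\left(W,J \right)} = 1$
$- 98 R{\left(12,-10 \right)} + y{\left(9 \right)} = \left(-98\right) 1 - 90 = -98 - 90 = -188$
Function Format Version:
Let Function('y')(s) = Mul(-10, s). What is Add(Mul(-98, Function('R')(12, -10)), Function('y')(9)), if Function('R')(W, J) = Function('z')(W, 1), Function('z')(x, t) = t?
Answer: -188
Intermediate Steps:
Function('R')(W, J) = 1
Add(Mul(-98, Function('R')(12, -10)), Function('y')(9)) = Add(Mul(-98, 1), Mul(-10, 9)) = Add(-98, -90) = -188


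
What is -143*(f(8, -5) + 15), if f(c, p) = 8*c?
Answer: -11297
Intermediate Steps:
-143*(f(8, -5) + 15) = -143*(8*8 + 15) = -143*(64 + 15) = -143*79 = -11297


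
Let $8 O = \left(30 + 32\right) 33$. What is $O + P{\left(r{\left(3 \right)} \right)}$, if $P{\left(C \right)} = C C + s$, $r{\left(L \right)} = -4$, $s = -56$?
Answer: $\frac{863}{4} \approx 215.75$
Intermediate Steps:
$O = \frac{1023}{4}$ ($O = \frac{\left(30 + 32\right) 33}{8} = \frac{62 \cdot 33}{8} = \frac{1}{8} \cdot 2046 = \frac{1023}{4} \approx 255.75$)
$P{\left(C \right)} = -56 + C^{2}$ ($P{\left(C \right)} = C C - 56 = C^{2} - 56 = -56 + C^{2}$)
$O + P{\left(r{\left(3 \right)} \right)} = \frac{1023}{4} - \left(56 - \left(-4\right)^{2}\right) = \frac{1023}{4} + \left(-56 + 16\right) = \frac{1023}{4} - 40 = \frac{863}{4}$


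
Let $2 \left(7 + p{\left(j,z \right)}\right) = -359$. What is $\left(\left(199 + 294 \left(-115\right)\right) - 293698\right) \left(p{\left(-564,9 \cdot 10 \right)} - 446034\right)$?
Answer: $\frac{292103971269}{2} \approx 1.4605 \cdot 10^{11}$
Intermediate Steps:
$p{\left(j,z \right)} = - \frac{373}{2}$ ($p{\left(j,z \right)} = -7 + \frac{1}{2} \left(-359\right) = -7 - \frac{359}{2} = - \frac{373}{2}$)
$\left(\left(199 + 294 \left(-115\right)\right) - 293698\right) \left(p{\left(-564,9 \cdot 10 \right)} - 446034\right) = \left(\left(199 + 294 \left(-115\right)\right) - 293698\right) \left(- \frac{373}{2} - 446034\right) = \left(\left(199 - 33810\right) - 293698\right) \left(- \frac{892441}{2}\right) = \left(-33611 - 293698\right) \left(- \frac{892441}{2}\right) = \left(-327309\right) \left(- \frac{892441}{2}\right) = \frac{292103971269}{2}$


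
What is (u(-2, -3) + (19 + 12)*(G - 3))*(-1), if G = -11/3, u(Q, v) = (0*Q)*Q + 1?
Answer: 617/3 ≈ 205.67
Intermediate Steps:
u(Q, v) = 1 (u(Q, v) = 0*Q + 1 = 0 + 1 = 1)
G = -11/3 (G = -11*⅓ = -11/3 ≈ -3.6667)
(u(-2, -3) + (19 + 12)*(G - 3))*(-1) = (1 + (19 + 12)*(-11/3 - 3))*(-1) = (1 + 31*(-20/3))*(-1) = (1 - 620/3)*(-1) = -617/3*(-1) = 617/3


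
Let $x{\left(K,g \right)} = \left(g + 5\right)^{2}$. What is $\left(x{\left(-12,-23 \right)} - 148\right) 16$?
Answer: $2816$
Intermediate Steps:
$x{\left(K,g \right)} = \left(5 + g\right)^{2}$
$\left(x{\left(-12,-23 \right)} - 148\right) 16 = \left(\left(5 - 23\right)^{2} - 148\right) 16 = \left(\left(-18\right)^{2} - 148\right) 16 = \left(324 - 148\right) 16 = 176 \cdot 16 = 2816$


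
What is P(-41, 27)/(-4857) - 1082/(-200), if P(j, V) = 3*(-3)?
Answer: 876179/161900 ≈ 5.4118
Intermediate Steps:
P(j, V) = -9
P(-41, 27)/(-4857) - 1082/(-200) = -9/(-4857) - 1082/(-200) = -9*(-1/4857) - 1082*(-1/200) = 3/1619 + 541/100 = 876179/161900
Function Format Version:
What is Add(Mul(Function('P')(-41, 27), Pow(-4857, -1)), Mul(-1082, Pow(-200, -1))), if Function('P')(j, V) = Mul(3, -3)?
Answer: Rational(876179, 161900) ≈ 5.4118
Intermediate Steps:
Function('P')(j, V) = -9
Add(Mul(Function('P')(-41, 27), Pow(-4857, -1)), Mul(-1082, Pow(-200, -1))) = Add(Mul(-9, Pow(-4857, -1)), Mul(-1082, Pow(-200, -1))) = Add(Mul(-9, Rational(-1, 4857)), Mul(-1082, Rational(-1, 200))) = Add(Rational(3, 1619), Rational(541, 100)) = Rational(876179, 161900)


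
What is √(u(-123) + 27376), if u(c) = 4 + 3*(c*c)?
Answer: √72767 ≈ 269.75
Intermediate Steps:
u(c) = 4 + 3*c²
√(u(-123) + 27376) = √((4 + 3*(-123)²) + 27376) = √((4 + 3*15129) + 27376) = √((4 + 45387) + 27376) = √(45391 + 27376) = √72767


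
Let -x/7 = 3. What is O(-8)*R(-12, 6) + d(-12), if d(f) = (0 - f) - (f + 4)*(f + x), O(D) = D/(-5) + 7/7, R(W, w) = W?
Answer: -1416/5 ≈ -283.20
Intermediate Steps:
x = -21 (x = -7*3 = -21)
O(D) = 1 - D/5 (O(D) = D*(-⅕) + 7*(⅐) = -D/5 + 1 = 1 - D/5)
d(f) = -f - (-21 + f)*(4 + f) (d(f) = (0 - f) - (f + 4)*(f - 21) = -f - (4 + f)*(-21 + f) = -f - (-21 + f)*(4 + f))
O(-8)*R(-12, 6) + d(-12) = (1 - ⅕*(-8))*(-12) + (84 - 1*(-12)² + 16*(-12)) = (1 + 8/5)*(-12) + (84 - 1*144 - 192) = (13/5)*(-12) + (84 - 144 - 192) = -156/5 - 252 = -1416/5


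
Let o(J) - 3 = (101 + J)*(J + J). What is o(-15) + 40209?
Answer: 37632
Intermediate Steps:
o(J) = 3 + 2*J*(101 + J) (o(J) = 3 + (101 + J)*(J + J) = 3 + (101 + J)*(2*J) = 3 + 2*J*(101 + J))
o(-15) + 40209 = (3 + 2*(-15)² + 202*(-15)) + 40209 = (3 + 2*225 - 3030) + 40209 = (3 + 450 - 3030) + 40209 = -2577 + 40209 = 37632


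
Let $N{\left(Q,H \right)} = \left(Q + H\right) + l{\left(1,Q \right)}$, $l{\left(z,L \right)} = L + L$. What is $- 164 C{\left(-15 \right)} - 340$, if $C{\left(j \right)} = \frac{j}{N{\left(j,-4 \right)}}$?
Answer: $- \frac{19120}{49} \approx -390.2$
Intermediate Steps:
$l{\left(z,L \right)} = 2 L$
$N{\left(Q,H \right)} = H + 3 Q$ ($N{\left(Q,H \right)} = \left(Q + H\right) + 2 Q = \left(H + Q\right) + 2 Q = H + 3 Q$)
$C{\left(j \right)} = \frac{j}{-4 + 3 j}$
$- 164 C{\left(-15 \right)} - 340 = - 164 \left(- \frac{15}{-4 + 3 \left(-15\right)}\right) - 340 = - 164 \left(- \frac{15}{-4 - 45}\right) - 340 = - 164 \left(- \frac{15}{-49}\right) - 340 = - 164 \left(\left(-15\right) \left(- \frac{1}{49}\right)\right) - 340 = \left(-164\right) \frac{15}{49} - 340 = - \frac{2460}{49} - 340 = - \frac{19120}{49}$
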